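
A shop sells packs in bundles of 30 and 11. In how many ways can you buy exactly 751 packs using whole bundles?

2

Need nonnegative integers with 30j + 11k = 751.
gcd(30, 11) = 1, and 30·(-4) + 11·(11) = 1.
So (j₀, k₀) = (-3004, 8261); general j = -3004 + 11t, k = 8261 - 30t.
j ≥ 0 ⇒ t ≥ 274; k ≥ 0 ⇒ t ≤ 275. That's 2 values of t.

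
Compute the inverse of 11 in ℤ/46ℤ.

gcd(46, 11) = 1.
By Bézout, 11·(21) + 46·(-5) = 1.
So 11·21 ≡ 1 (mod 46), and 21 mod 46 = 21.

21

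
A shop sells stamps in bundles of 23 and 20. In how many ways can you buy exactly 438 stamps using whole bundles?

1

Need nonnegative integers with 23j + 20k = 438.
gcd(23, 20) = 1, and 23·(7) + 20·(-8) = 1.
So (j₀, k₀) = (3066, -3504); general j = 3066 + 20t, k = -3504 - 23t.
j ≥ 0 ⇒ t ≥ -153; k ≥ 0 ⇒ t ≤ -153. That's 1 value of t.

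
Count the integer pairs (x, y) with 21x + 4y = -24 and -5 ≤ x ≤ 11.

4

gcd(21, 4):
  21 = 5·4 + 1
  4 = 4·1
so gcd(21, 4) = 1.
Back-substitute for Bézout coefficients:
  1 = 21 - 5·4
  ... = 21·(1) + 4·(-5)
Scale by -24: particular solution (-24, 120); reduce x mod 4: (0, -6).
General solution: x = 0 + 4t, y = -6 - 21t for integer t.
-5 ≤ 0 + 4t ≤ 11 gives t ∈ [-1, 2], which is 4 values.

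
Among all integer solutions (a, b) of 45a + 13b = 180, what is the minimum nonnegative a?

gcd(45, 13):
  45 = 3*13 + 6
  13 = 2*6 + 1
  6 = 6*1
so gcd(45, 13) = 1.
1 divides 180, so solutions exist.
Back-substitute for Bézout coefficients:
  1 = 13 - 2*6
  ... = 45*(-2) + 13*(7)
Scale by 180/1 = 180: (a₀, b₀) = (-360, 1260).
General solution: a = -360 + 13t, b = 1260 - 45t for integer t.
a ≥ 0: smallest is -360 mod 13 = 4 (at t = 28), with b = 0.

4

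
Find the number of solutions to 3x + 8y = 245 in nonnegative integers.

10

gcd(8, 3) = 1  (8 = 2×3 + 2, 3 = 1×2 + 1, 2 = 2×1).
Back-substituting, 3×(3) + 8×(-1) = 1.
Scale by 245: one solution is (735, -245). Reduce x mod 8: (7, 28).
General: x = 7 + 8t, y = 28 - 3t.
x ≥ 0 ⇒ t ≥ 0; y ≥ 0 ⇒ t ≤ 9. So t ∈ [0, 9]: 10 solutions.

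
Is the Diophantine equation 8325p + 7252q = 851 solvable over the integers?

yes

gcd(8325, 7252) = 37  (8325 = 1*7252 + 1073, 7252 = 6*1073 + 814, 1073 = 1*814 + 259, 814 = 3*259 + 37, 259 = 7*37).
37 divides 851, so integer solutions exist.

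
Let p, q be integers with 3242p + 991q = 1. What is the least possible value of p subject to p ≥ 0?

gcd(3242, 991) = 1.
1 divides 1, so solutions exist.
By Bézout, 3242×(70) + 991×(-229) = 1.
Scale by 1/1 = 1: (p₀, q₀) = (70, -229).
General solution: p = 70 + 991t, q = -229 - 3242t for integer t.
p ≥ 0: smallest is 70 mod 991 = 70 (at t = 0), with q = -229.

70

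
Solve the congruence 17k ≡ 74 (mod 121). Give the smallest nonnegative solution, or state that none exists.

104

gcd(121, 17) = 1.
1 divides 74, so solutions exist.
By Bézout, 17*(57) + 121*(-8) = 1.
So 17*(57) ≡ 1 (mod 121); multiply by 74: k ≡ 4218 (mod 121).
Smallest nonnegative: k = 4218 mod 121 = 104.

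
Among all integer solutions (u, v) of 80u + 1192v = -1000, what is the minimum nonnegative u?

62

gcd(1192, 80):
  1192 = 14·80 + 72
  80 = 1·72 + 8
  72 = 9·8
so gcd(1192, 80) = 8.
8 divides -1000, so solutions exist.
Back-substitute for Bézout coefficients:
  8 = 80 - 1·72
  ... = 80·(15) + 1192·(-1)
Scale by -1000/8 = -125: (u₀, v₀) = (-1875, 125).
General solution: u = -1875 + 149t, v = 125 - 10t for integer t.
u ≥ 0: smallest is -1875 mod 149 = 62 (at t = 13), with v = -5.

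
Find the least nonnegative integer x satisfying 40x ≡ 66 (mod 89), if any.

gcd(89, 40) = 1.
1 divides 66, so solutions exist.
By Bézout, 40·(-20) + 89·(9) = 1.
So 40·(-20) ≡ 1 (mod 89); multiply by 66: x ≡ -1320 (mod 89).
Smallest nonnegative: x = -1320 mod 89 = 15.

15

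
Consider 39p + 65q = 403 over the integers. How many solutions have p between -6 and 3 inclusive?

gcd(65, 39) = 13  (65 = 1·39 + 26, 39 = 1·26 + 13, 26 = 2·13).
Back-substituting, 39·(2) + 65·(-1) = 13.
Scale by 31: particular solution (62, -31); reduce p mod 5: (2, 5).
General solution: p = 2 + 5t, q = 5 - 3t for integer t.
-6 ≤ 2 + 5t ≤ 3 gives t ∈ [-1, 0], which is 2 values.

2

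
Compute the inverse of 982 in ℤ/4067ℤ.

907

gcd(4067, 982) = 1.
By Bézout, 982×(907) + 4067×(-219) = 1.
So 982×907 ≡ 1 (mod 4067), and 907 mod 4067 = 907.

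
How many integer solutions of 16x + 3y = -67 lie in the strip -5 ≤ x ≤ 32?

gcd(16, 3) = 1.
By Bézout, 16·(1) + 3·(-5) = 1.
Particular solution: (2, -33).
General solution: x = 2 + 3t, y = -33 - 16t for integer t.
-5 ≤ 2 + 3t ≤ 32 gives t ∈ [-2, 10], which is 13 values.

13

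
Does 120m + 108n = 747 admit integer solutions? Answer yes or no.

gcd(120, 108):
  120 = 1·108 + 12
  108 = 9·12
so gcd(120, 108) = 12.
12 does not divide 747 (remainder 3), so no integer solutions.

no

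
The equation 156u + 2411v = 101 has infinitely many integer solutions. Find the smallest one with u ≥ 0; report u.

gcd(2411, 156) = 1.
1 divides 101, so solutions exist.
By Bézout, 156×(-170) + 2411×(11) = 1.
Scale by 101/1 = 101: (u₀, v₀) = (-17170, 1111).
General solution: u = -17170 + 2411t, v = 1111 - 156t for integer t.
u ≥ 0: smallest is -17170 mod 2411 = 2118 (at t = 8), with v = -137.

2118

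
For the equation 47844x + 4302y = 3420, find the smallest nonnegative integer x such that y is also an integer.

56

gcd(47844, 4302):
  47844 = 11×4302 + 522
  4302 = 8×522 + 126
  522 = 4×126 + 18
  126 = 7×18
so gcd(47844, 4302) = 18.
18 divides 3420, so solutions exist.
Back-substitute for Bézout coefficients:
  18 = 522 - 4×126
  ... = 47844×(33) + 4302×(-367)
Scale by 3420/18 = 190: (x₀, y₀) = (6270, -69730).
General solution: x = 6270 + 239t, y = -69730 - 2658t for integer t.
x ≥ 0: smallest is 6270 mod 239 = 56 (at t = -26), with y = -622.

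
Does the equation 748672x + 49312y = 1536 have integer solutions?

yes

gcd(748672, 49312) = 32.
32 divides 1536, so integer solutions exist.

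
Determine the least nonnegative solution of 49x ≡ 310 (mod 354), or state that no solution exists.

gcd(354, 49) = 1  (354 = 7*49 + 11, 49 = 4*11 + 5, 11 = 2*5 + 1, 5 = 5*1).
1 divides 310, so solutions exist.
Back-substituting, 49*(-65) + 354*(9) = 1.
So 49*(-65) ≡ 1 (mod 354); multiply by 310: x ≡ -20150 (mod 354).
Smallest nonnegative: x = -20150 mod 354 = 28.

28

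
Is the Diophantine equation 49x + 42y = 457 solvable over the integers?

no

gcd(49, 42):
  49 = 1×42 + 7
  42 = 6×7
so gcd(49, 42) = 7.
7 does not divide 457 (remainder 2), so no integer solutions.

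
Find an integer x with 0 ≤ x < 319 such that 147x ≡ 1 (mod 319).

102

gcd(319, 147) = 1.
By Bézout, 147×(102) + 319×(-47) = 1.
So 147×102 ≡ 1 (mod 319), and 102 mod 319 = 102.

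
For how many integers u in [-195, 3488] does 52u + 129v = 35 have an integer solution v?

gcd(129, 52):
  129 = 2×52 + 25
  52 = 2×25 + 2
  25 = 12×2 + 1
  2 = 2×1
so gcd(129, 52) = 1.
Back-substitute for Bézout coefficients:
  1 = 25 - 12×2
  ... = 52×(-62) + 129×(25)
Scale by 35: particular solution (-2170, 875); reduce u mod 129: (23, -9).
General solution: u = 23 + 129t, v = -9 - 52t for integer t.
-195 ≤ 23 + 129t ≤ 3488 gives t ∈ [-1, 26], which is 28 values.

28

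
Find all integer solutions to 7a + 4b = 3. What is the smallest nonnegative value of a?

1

gcd(7, 4) = 1.
1 divides 3, so solutions exist.
By Bézout, 7×(-1) + 4×(2) = 1.
Scale by 3/1 = 3: (a₀, b₀) = (-3, 6).
General solution: a = -3 + 4t, b = 6 - 7t for integer t.
a ≥ 0: smallest is -3 mod 4 = 1 (at t = 1), with b = -1.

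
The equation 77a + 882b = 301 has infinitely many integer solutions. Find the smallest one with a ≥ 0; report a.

gcd(882, 77):
  882 = 11×77 + 35
  77 = 2×35 + 7
  35 = 5×7
so gcd(882, 77) = 7.
7 divides 301, so solutions exist.
Back-substitute for Bézout coefficients:
  7 = 77 - 2×35
  ... = 77×(23) + 882×(-2)
Scale by 301/7 = 43: (a₀, b₀) = (989, -86).
General solution: a = 989 + 126t, b = -86 - 11t for integer t.
a ≥ 0: smallest is 989 mod 126 = 107 (at t = -7), with b = -9.

107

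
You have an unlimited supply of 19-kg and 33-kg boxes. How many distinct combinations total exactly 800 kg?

1

Need nonnegative integers with 19j + 33k = 800.
gcd(19, 33) = 1, and 19·(7) + 33·(-4) = 1.
So (j₀, k₀) = (5600, -3200); general j = 5600 + 33t, k = -3200 - 19t.
j ≥ 0 ⇒ t ≥ -169; k ≥ 0 ⇒ t ≤ -169. That's 1 value of t.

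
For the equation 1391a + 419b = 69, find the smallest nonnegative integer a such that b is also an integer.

gcd(1391, 419) = 1.
1 divides 69, so solutions exist.
By Bézout, 1391×(197) + 419×(-654) = 1.
Scale by 69/1 = 69: (a₀, b₀) = (13593, -45126).
General solution: a = 13593 + 419t, b = -45126 - 1391t for integer t.
a ≥ 0: smallest is 13593 mod 419 = 185 (at t = -32), with b = -614.

185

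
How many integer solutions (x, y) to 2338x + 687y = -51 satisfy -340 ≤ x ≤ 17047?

26

gcd(2338, 687) = 1  (2338 = 3·687 + 277, 687 = 2·277 + 133, 277 = 2·133 + 11, 133 = 12·11 + 1, 11 = 11·1).
Back-substituting, 2338·(-62) + 687·(211) = 1.
Scale by -51: particular solution (3162, -10761); reduce x mod 687: (414, -1409).
General solution: x = 414 + 687t, y = -1409 - 2338t for integer t.
-340 ≤ 414 + 687t ≤ 17047 gives t ∈ [-1, 24], which is 26 values.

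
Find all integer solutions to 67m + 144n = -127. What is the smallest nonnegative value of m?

gcd(144, 67) = 1  (144 = 2×67 + 10, 67 = 6×10 + 7, 10 = 1×7 + 3, 7 = 2×3 + 1, 3 = 3×1).
1 divides -127, so solutions exist.
Back-substituting, 67×(43) + 144×(-20) = 1.
Scale by -127/1 = -127: (m₀, n₀) = (-5461, 2540).
General solution: m = -5461 + 144t, n = 2540 - 67t for integer t.
m ≥ 0: smallest is -5461 mod 144 = 11 (at t = 38), with n = -6.

11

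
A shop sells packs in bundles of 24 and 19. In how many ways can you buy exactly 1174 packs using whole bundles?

Need nonnegative integers with 24j + 19k = 1174.
gcd(24, 19) = 1, and 24·(4) + 19·(-5) = 1.
So (j₀, k₀) = (4696, -5870); general j = 4696 + 19t, k = -5870 - 24t.
j ≥ 0 ⇒ t ≥ -247; k ≥ 0 ⇒ t ≤ -245. That's 3 values of t.

3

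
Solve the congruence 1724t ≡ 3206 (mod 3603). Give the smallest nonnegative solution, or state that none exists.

gcd(3603, 1724) = 1.
1 divides 3206, so solutions exist.
By Bézout, 1724·(1139) + 3603·(-545) = 1.
So 1724·(1139) ≡ 1 (mod 3603); multiply by 3206: t ≡ 3651634 (mod 3603).
Smallest nonnegative: t = 3651634 mod 3603 = 1795.

1795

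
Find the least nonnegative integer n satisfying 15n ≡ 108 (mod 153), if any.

gcd(153, 15) = 3  (153 = 10·15 + 3, 15 = 5·3).
3 divides 108, so solutions exist.
Back-substituting, 15·(-10) + 153·(1) = 3.
So 15·(-10) ≡ 3 (mod 153); multiply by 36: n ≡ -360 (mod 51).
Smallest nonnegative: n = -360 mod 51 = 48.

48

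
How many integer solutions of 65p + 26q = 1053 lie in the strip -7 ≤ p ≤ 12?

10

gcd(65, 26) = 13  (65 = 2·26 + 13, 26 = 2·13).
Back-substituting, 65·(1) + 26·(-2) = 13.
Scale by 81: particular solution (81, -162); reduce p mod 2: (1, 38).
General solution: p = 1 + 2t, q = 38 - 5t for integer t.
-7 ≤ 1 + 2t ≤ 12 gives t ∈ [-4, 5], which is 10 values.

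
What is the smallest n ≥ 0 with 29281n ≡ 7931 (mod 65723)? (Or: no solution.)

8882

gcd(65723, 29281):
  65723 = 2*29281 + 7161
  29281 = 4*7161 + 637
  7161 = 11*637 + 154
  637 = 4*154 + 21
  154 = 7*21 + 7
  21 = 3*7
so gcd(65723, 29281) = 7.
7 divides 7931, so solutions exist.
Back-substitute for Bézout coefficients:
  7 = 154 - 7*21
  ... = 29281*(-2992) + 65723*(1333)
So 29281*(-2992) ≡ 7 (mod 65723); multiply by 1133: n ≡ -3389936 (mod 9389).
Smallest nonnegative: n = -3389936 mod 9389 = 8882.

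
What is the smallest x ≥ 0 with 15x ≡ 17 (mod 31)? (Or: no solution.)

gcd(31, 15) = 1  (31 = 2×15 + 1, 15 = 15×1).
1 divides 17, so solutions exist.
Back-substituting, 15×(-2) + 31×(1) = 1.
So 15×(-2) ≡ 1 (mod 31); multiply by 17: x ≡ -34 (mod 31).
Smallest nonnegative: x = -34 mod 31 = 28.

28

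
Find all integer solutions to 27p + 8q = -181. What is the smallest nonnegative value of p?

1

gcd(27, 8) = 1  (27 = 3·8 + 3, 8 = 2·3 + 2, 3 = 1·2 + 1, 2 = 2·1).
1 divides -181, so solutions exist.
Back-substituting, 27·(3) + 8·(-10) = 1.
Scale by -181/1 = -181: (p₀, q₀) = (-543, 1810).
General solution: p = -543 + 8t, q = 1810 - 27t for integer t.
p ≥ 0: smallest is -543 mod 8 = 1 (at t = 68), with q = -26.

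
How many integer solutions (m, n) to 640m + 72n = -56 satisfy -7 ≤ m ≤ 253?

gcd(640, 72) = 8  (640 = 8*72 + 64, 72 = 1*64 + 8, 64 = 8*8).
Back-substituting, 640*(-1) + 72*(9) = 8.
Scale by -7: particular solution (7, -63); reduce m mod 9: (7, -63).
General solution: m = 7 + 9t, n = -63 - 80t for integer t.
-7 ≤ 7 + 9t ≤ 253 gives t ∈ [-1, 27], which is 29 values.

29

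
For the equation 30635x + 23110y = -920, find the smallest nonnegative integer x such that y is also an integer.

4152

gcd(30635, 23110) = 5.
5 divides -920, so solutions exist.
By Bézout, 30635*(1987) + 23110*(-2634) = 5.
Scale by -920/5 = -184: (x₀, y₀) = (-365608, 484656).
General solution: x = -365608 + 4622t, y = 484656 - 6127t for integer t.
x ≥ 0: smallest is -365608 mod 4622 = 4152 (at t = 80), with y = -5504.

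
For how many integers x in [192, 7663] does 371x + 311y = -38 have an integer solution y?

gcd(371, 311):
  371 = 1·311 + 60
  311 = 5·60 + 11
  60 = 5·11 + 5
  11 = 2·5 + 1
  5 = 5·1
so gcd(371, 311) = 1.
Back-substitute for Bézout coefficients:
  1 = 11 - 2·5
  ... = 371·(-57) + 311·(68)
Scale by -38: particular solution (2166, -2584); reduce x mod 311: (300, -358).
General solution: x = 300 + 311t, y = -358 - 371t for integer t.
192 ≤ 300 + 311t ≤ 7663 gives t ∈ [0, 23], which is 24 values.

24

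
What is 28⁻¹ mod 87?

28

gcd(87, 28) = 1.
By Bézout, 28·(28) + 87·(-9) = 1.
So 28·28 ≡ 1 (mod 87), and 28 mod 87 = 28.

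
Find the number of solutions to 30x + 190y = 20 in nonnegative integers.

gcd(190, 30):
  190 = 6×30 + 10
  30 = 3×10
so gcd(190, 30) = 10.
Back-substitute for Bézout coefficients:
  10 = 190 - 6×30
  ... = 30×(-6) + 190×(1)
Scale by 2: one solution is (-12, 2). Reduce x mod 19: (7, -1).
General: x = 7 + 19t, y = -1 - 3t.
x ≥ 0 ⇒ t ≥ 0; y ≥ 0 ⇒ t ≤ -1. So t ∈ [0, -1]: 0 solutions.

0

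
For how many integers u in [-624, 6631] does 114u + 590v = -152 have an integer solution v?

gcd(590, 114):
  590 = 5×114 + 20
  114 = 5×20 + 14
  20 = 1×14 + 6
  14 = 2×6 + 2
  6 = 3×2
so gcd(590, 114) = 2.
Back-substitute for Bézout coefficients:
  2 = 14 - 2×6
  ... = 114×(88) + 590×(-17)
Scale by -76: particular solution (-6688, 1292); reduce u mod 295: (97, -19).
General solution: u = 97 + 295t, v = -19 - 57t for integer t.
-624 ≤ 97 + 295t ≤ 6631 gives t ∈ [-2, 22], which is 25 values.

25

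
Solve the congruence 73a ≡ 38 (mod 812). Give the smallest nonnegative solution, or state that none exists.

gcd(812, 73) = 1  (812 = 11×73 + 9, 73 = 8×9 + 1, 9 = 9×1).
1 divides 38, so solutions exist.
Back-substituting, 73×(89) + 812×(-8) = 1.
So 73×(89) ≡ 1 (mod 812); multiply by 38: a ≡ 3382 (mod 812).
Smallest nonnegative: a = 3382 mod 812 = 134.

134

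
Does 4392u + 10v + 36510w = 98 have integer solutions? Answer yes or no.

gcd(4392, 10) = 2  (4392 = 439×10 + 2, 10 = 5×2).
gcd(2, 36510) = 2.
2 divides 98, so integer solutions exist.

yes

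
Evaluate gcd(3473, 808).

1

gcd(3473, 808):
  3473 = 4*808 + 241
  808 = 3*241 + 85
  241 = 2*85 + 71
  85 = 1*71 + 14
  71 = 5*14 + 1
  14 = 14*1
so gcd(3473, 808) = 1.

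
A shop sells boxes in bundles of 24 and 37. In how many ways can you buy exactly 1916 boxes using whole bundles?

2

Need nonnegative integers with 24j + 37k = 1916.
gcd(24, 37) = 1, and 24·(17) + 37·(-11) = 1.
So (j₀, k₀) = (32572, -21076); general j = 32572 + 37t, k = -21076 - 24t.
j ≥ 0 ⇒ t ≥ -880; k ≥ 0 ⇒ t ≤ -879. That's 2 values of t.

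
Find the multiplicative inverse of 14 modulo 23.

5

gcd(23, 14) = 1  (23 = 1·14 + 9, 14 = 1·9 + 5, 9 = 1·5 + 4, 5 = 1·4 + 1, 4 = 4·1).
Back-substituting, 14·(5) + 23·(-3) = 1.
So 14·5 ≡ 1 (mod 23), and 5 mod 23 = 5.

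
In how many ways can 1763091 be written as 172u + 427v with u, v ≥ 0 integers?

gcd(427, 172):
  427 = 2*172 + 83
  172 = 2*83 + 6
  83 = 13*6 + 5
  6 = 1*5 + 1
  5 = 5*1
so gcd(427, 172) = 1.
Back-substitute for Bézout coefficients:
  1 = 6 - 1*5
  ... = 172*(72) + 427*(-29)
Scale by 1763091: one solution is (126942552, -51129639). Reduce u mod 427: (149, 4069).
General: u = 149 + 427t, v = 4069 - 172t.
u ≥ 0 ⇒ t ≥ 0; v ≥ 0 ⇒ t ≤ 23. So t ∈ [0, 23]: 24 solutions.

24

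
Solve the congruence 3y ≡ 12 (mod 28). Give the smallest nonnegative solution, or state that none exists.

gcd(28, 3):
  28 = 9*3 + 1
  3 = 3*1
so gcd(28, 3) = 1.
1 divides 12, so solutions exist.
Back-substitute for Bézout coefficients:
  1 = 28 - 9*3
  ... = 3*(-9) + 28*(1)
So 3*(-9) ≡ 1 (mod 28); multiply by 12: y ≡ -108 (mod 28).
Smallest nonnegative: y = -108 mod 28 = 4.

4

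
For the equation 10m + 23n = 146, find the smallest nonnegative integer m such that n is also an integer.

gcd(23, 10):
  23 = 2*10 + 3
  10 = 3*3 + 1
  3 = 3*1
so gcd(23, 10) = 1.
1 divides 146, so solutions exist.
Back-substitute for Bézout coefficients:
  1 = 10 - 3*3
  ... = 10*(7) + 23*(-3)
Scale by 146/1 = 146: (m₀, n₀) = (1022, -438).
General solution: m = 1022 + 23t, n = -438 - 10t for integer t.
m ≥ 0: smallest is 1022 mod 23 = 10 (at t = -44), with n = 2.

10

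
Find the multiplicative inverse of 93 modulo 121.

gcd(121, 93):
  121 = 1×93 + 28
  93 = 3×28 + 9
  28 = 3×9 + 1
  9 = 9×1
so gcd(121, 93) = 1.
Back-substitute for Bézout coefficients:
  1 = 28 - 3×9
  ... = 93×(-13) + 121×(10)
So 93×-13 ≡ 1 (mod 121), and -13 mod 121 = 108.

108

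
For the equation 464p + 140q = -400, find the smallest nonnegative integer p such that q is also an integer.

10

gcd(464, 140):
  464 = 3*140 + 44
  140 = 3*44 + 8
  44 = 5*8 + 4
  8 = 2*4
so gcd(464, 140) = 4.
4 divides -400, so solutions exist.
Back-substitute for Bézout coefficients:
  4 = 44 - 5*8
  ... = 464*(16) + 140*(-53)
Scale by -400/4 = -100: (p₀, q₀) = (-1600, 5300).
General solution: p = -1600 + 35t, q = 5300 - 116t for integer t.
p ≥ 0: smallest is -1600 mod 35 = 10 (at t = 46), with q = -36.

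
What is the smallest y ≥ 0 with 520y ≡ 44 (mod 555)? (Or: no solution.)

no solution

gcd(555, 520):
  555 = 1*520 + 35
  520 = 14*35 + 30
  35 = 1*30 + 5
  30 = 6*5
so gcd(555, 520) = 5.
5 does not divide 44, so the congruence has no solution.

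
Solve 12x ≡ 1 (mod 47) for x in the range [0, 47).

4

gcd(47, 12) = 1.
By Bézout, 12·(4) + 47·(-1) = 1.
So 12·4 ≡ 1 (mod 47), and 4 mod 47 = 4.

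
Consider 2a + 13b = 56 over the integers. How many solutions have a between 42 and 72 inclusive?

2

gcd(13, 2) = 1.
By Bézout, 2×(-6) + 13×(1) = 1.
Particular solution: (2, 4).
General solution: a = 2 + 13t, b = 4 - 2t for integer t.
42 ≤ 2 + 13t ≤ 72 gives t ∈ [4, 5], which is 2 values.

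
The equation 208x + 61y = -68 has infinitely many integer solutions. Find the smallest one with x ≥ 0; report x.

gcd(208, 61):
  208 = 3*61 + 25
  61 = 2*25 + 11
  25 = 2*11 + 3
  11 = 3*3 + 2
  3 = 1*2 + 1
  2 = 2*1
so gcd(208, 61) = 1.
1 divides -68, so solutions exist.
Back-substitute for Bézout coefficients:
  1 = 3 - 1*2
  ... = 208*(22) + 61*(-75)
Scale by -68/1 = -68: (x₀, y₀) = (-1496, 5100).
General solution: x = -1496 + 61t, y = 5100 - 208t for integer t.
x ≥ 0: smallest is -1496 mod 61 = 29 (at t = 25), with y = -100.

29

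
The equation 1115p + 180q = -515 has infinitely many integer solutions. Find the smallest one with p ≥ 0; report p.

gcd(1115, 180):
  1115 = 6*180 + 35
  180 = 5*35 + 5
  35 = 7*5
so gcd(1115, 180) = 5.
5 divides -515, so solutions exist.
Back-substitute for Bézout coefficients:
  5 = 180 - 5*35
  ... = 1115*(-5) + 180*(31)
Scale by -515/5 = -103: (p₀, q₀) = (515, -3193).
General solution: p = 515 + 36t, q = -3193 - 223t for integer t.
p ≥ 0: smallest is 515 mod 36 = 11 (at t = -14), with q = -71.

11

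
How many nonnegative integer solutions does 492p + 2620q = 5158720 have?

gcd(2620, 492) = 4  (2620 = 5·492 + 160, 492 = 3·160 + 12, 160 = 13·12 + 4, 12 = 3·4).
Back-substituting, 492·(-213) + 2620·(40) = 4.
Scale by 1289680: one solution is (-274701840, 51587200). Reduce p mod 655: (575, 1861).
General: p = 575 + 655t, q = 1861 - 123t.
p ≥ 0 ⇒ t ≥ 0; q ≥ 0 ⇒ t ≤ 15. So t ∈ [0, 15]: 16 solutions.

16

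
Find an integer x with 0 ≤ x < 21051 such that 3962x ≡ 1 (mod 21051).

18761

gcd(21051, 3962) = 1.
By Bézout, 3962*(-2290) + 21051*(431) = 1.
So 3962*-2290 ≡ 1 (mod 21051), and -2290 mod 21051 = 18761.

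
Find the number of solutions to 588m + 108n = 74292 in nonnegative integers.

gcd(588, 108) = 12  (588 = 5*108 + 48, 108 = 2*48 + 12, 48 = 4*12).
Back-substituting, 588*(-2) + 108*(11) = 12.
Scale by 6191: one solution is (-12382, 68101). Reduce m mod 9: (2, 677).
General: m = 2 + 9t, n = 677 - 49t.
m ≥ 0 ⇒ t ≥ 0; n ≥ 0 ⇒ t ≤ 13. So t ∈ [0, 13]: 14 solutions.

14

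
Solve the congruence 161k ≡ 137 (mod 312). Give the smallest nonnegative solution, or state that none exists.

121

gcd(312, 161) = 1  (312 = 1×161 + 151, 161 = 1×151 + 10, 151 = 15×10 + 1, 10 = 10×1).
1 divides 137, so solutions exist.
Back-substituting, 161×(-31) + 312×(16) = 1.
So 161×(-31) ≡ 1 (mod 312); multiply by 137: k ≡ -4247 (mod 312).
Smallest nonnegative: k = -4247 mod 312 = 121.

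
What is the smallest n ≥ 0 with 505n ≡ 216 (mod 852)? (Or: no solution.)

240

gcd(852, 505) = 1  (852 = 1×505 + 347, 505 = 1×347 + 158, 347 = 2×158 + 31, 158 = 5×31 + 3, 31 = 10×3 + 1, 3 = 3×1).
1 divides 216, so solutions exist.
Back-substituting, 505×(-275) + 852×(163) = 1.
So 505×(-275) ≡ 1 (mod 852); multiply by 216: n ≡ -59400 (mod 852).
Smallest nonnegative: n = -59400 mod 852 = 240.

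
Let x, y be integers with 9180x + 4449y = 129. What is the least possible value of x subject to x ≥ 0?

gcd(9180, 4449):
  9180 = 2×4449 + 282
  4449 = 15×282 + 219
  282 = 1×219 + 63
  219 = 3×63 + 30
  63 = 2×30 + 3
  30 = 10×3
so gcd(9180, 4449) = 3.
3 divides 129, so solutions exist.
Back-substitute for Bézout coefficients:
  3 = 63 - 2×30
  ... = 9180×(142) + 4449×(-293)
Scale by 129/3 = 43: (x₀, y₀) = (6106, -12599).
General solution: x = 6106 + 1483t, y = -12599 - 3060t for integer t.
x ≥ 0: smallest is 6106 mod 1483 = 174 (at t = -4), with y = -359.

174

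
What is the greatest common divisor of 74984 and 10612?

gcd(74984, 10612):
  74984 = 7×10612 + 700
  10612 = 15×700 + 112
  700 = 6×112 + 28
  112 = 4×28
so gcd(74984, 10612) = 28.

28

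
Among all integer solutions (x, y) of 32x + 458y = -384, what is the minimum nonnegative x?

217

gcd(458, 32):
  458 = 14*32 + 10
  32 = 3*10 + 2
  10 = 5*2
so gcd(458, 32) = 2.
2 divides -384, so solutions exist.
Back-substitute for Bézout coefficients:
  2 = 32 - 3*10
  ... = 32*(43) + 458*(-3)
Scale by -384/2 = -192: (x₀, y₀) = (-8256, 576).
General solution: x = -8256 + 229t, y = 576 - 16t for integer t.
x ≥ 0: smallest is -8256 mod 229 = 217 (at t = 37), with y = -16.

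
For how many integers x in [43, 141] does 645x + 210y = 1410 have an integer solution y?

7

gcd(645, 210):
  645 = 3*210 + 15
  210 = 14*15
so gcd(645, 210) = 15.
Back-substitute for Bézout coefficients:
  15 = 645 - 3*210
  ... = 645*(1) + 210*(-3)
Scale by 94: particular solution (94, -282); reduce x mod 14: (10, -24).
General solution: x = 10 + 14t, y = -24 - 43t for integer t.
43 ≤ 10 + 14t ≤ 141 gives t ∈ [3, 9], which is 7 values.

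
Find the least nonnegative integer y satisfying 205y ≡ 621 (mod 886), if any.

647

gcd(886, 205) = 1  (886 = 4×205 + 66, 205 = 3×66 + 7, 66 = 9×7 + 3, 7 = 2×3 + 1, 3 = 3×1).
1 divides 621, so solutions exist.
Back-substituting, 205×(255) + 886×(-59) = 1.
So 205×(255) ≡ 1 (mod 886); multiply by 621: y ≡ 158355 (mod 886).
Smallest nonnegative: y = 158355 mod 886 = 647.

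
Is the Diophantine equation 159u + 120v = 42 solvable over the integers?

gcd(159, 120) = 3.
3 divides 42, so integer solutions exist.

yes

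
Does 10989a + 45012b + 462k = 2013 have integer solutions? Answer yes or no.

gcd(45012, 10989) = 33.
gcd(33, 462) = 33.
33 divides 2013, so integer solutions exist.

yes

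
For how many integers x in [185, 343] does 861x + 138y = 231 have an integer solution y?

gcd(861, 138) = 3  (861 = 6·138 + 33, 138 = 4·33 + 6, 33 = 5·6 + 3, 6 = 2·3).
Back-substituting, 861·(21) + 138·(-131) = 3.
Scale by 77: particular solution (1617, -10087); reduce x mod 46: (7, -42).
General solution: x = 7 + 46t, y = -42 - 287t for integer t.
185 ≤ 7 + 46t ≤ 343 gives t ∈ [4, 7], which is 4 values.

4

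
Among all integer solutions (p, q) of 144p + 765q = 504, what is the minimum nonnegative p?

gcd(765, 144):
  765 = 5×144 + 45
  144 = 3×45 + 9
  45 = 5×9
so gcd(765, 144) = 9.
9 divides 504, so solutions exist.
Back-substitute for Bézout coefficients:
  9 = 144 - 3×45
  ... = 144×(16) + 765×(-3)
Scale by 504/9 = 56: (p₀, q₀) = (896, -168).
General solution: p = 896 + 85t, q = -168 - 16t for integer t.
p ≥ 0: smallest is 896 mod 85 = 46 (at t = -10), with q = -8.

46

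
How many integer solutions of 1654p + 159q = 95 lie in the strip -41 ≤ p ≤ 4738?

30

gcd(1654, 159):
  1654 = 10*159 + 64
  159 = 2*64 + 31
  64 = 2*31 + 2
  31 = 15*2 + 1
  2 = 2*1
so gcd(1654, 159) = 1.
Back-substitute for Bézout coefficients:
  1 = 31 - 15*2
  ... = 1654*(-77) + 159*(801)
Scale by 95: particular solution (-7315, 76095); reduce p mod 159: (158, -1643).
General solution: p = 158 + 159t, q = -1643 - 1654t for integer t.
-41 ≤ 158 + 159t ≤ 4738 gives t ∈ [-1, 28], which is 30 values.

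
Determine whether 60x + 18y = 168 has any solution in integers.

gcd(60, 18) = 6.
6 divides 168, so integer solutions exist.

yes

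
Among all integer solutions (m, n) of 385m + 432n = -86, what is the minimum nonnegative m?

gcd(432, 385) = 1  (432 = 1×385 + 47, 385 = 8×47 + 9, 47 = 5×9 + 2, 9 = 4×2 + 1, 2 = 2×1).
1 divides -86, so solutions exist.
Back-substituting, 385×(193) + 432×(-172) = 1.
Scale by -86/1 = -86: (m₀, n₀) = (-16598, 14792).
General solution: m = -16598 + 432t, n = 14792 - 385t for integer t.
m ≥ 0: smallest is -16598 mod 432 = 250 (at t = 39), with n = -223.

250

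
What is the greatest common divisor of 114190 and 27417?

19

gcd(114190, 27417) = 19  (114190 = 4·27417 + 4522, 27417 = 6·4522 + 285, 4522 = 15·285 + 247, 285 = 1·247 + 38, 247 = 6·38 + 19, 38 = 2·19).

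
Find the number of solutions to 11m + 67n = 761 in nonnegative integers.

1

gcd(67, 11):
  67 = 6×11 + 1
  11 = 11×1
so gcd(67, 11) = 1.
Back-substitute for Bézout coefficients:
  1 = 67 - 6×11
  ... = 11×(-6) + 67×(1)
Scale by 761: one solution is (-4566, 761). Reduce m mod 67: (57, 2).
General: m = 57 + 67t, n = 2 - 11t.
m ≥ 0 ⇒ t ≥ 0; n ≥ 0 ⇒ t ≤ 0. So t ∈ [0, 0]: 1 solution.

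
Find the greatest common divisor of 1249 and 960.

1

gcd(1249, 960):
  1249 = 1×960 + 289
  960 = 3×289 + 93
  289 = 3×93 + 10
  93 = 9×10 + 3
  10 = 3×3 + 1
  3 = 3×1
so gcd(1249, 960) = 1.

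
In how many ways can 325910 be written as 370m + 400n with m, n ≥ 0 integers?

22

gcd(400, 370) = 10.
By Bézout, 370*(13) + 400*(-12) = 10.
One solution: (3, 812).
General: m = 3 + 40t, n = 812 - 37t.
m ≥ 0 ⇒ t ≥ 0; n ≥ 0 ⇒ t ≤ 21. So t ∈ [0, 21]: 22 solutions.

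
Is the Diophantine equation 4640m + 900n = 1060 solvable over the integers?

gcd(4640, 900):
  4640 = 5×900 + 140
  900 = 6×140 + 60
  140 = 2×60 + 20
  60 = 3×20
so gcd(4640, 900) = 20.
20 divides 1060, so integer solutions exist.

yes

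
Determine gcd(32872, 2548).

28

gcd(32872, 2548) = 28  (32872 = 12·2548 + 2296, 2548 = 1·2296 + 252, 2296 = 9·252 + 28, 252 = 9·28).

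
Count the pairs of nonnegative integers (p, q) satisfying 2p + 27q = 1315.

24

gcd(27, 2):
  27 = 13×2 + 1
  2 = 2×1
so gcd(27, 2) = 1.
Back-substitute for Bézout coefficients:
  1 = 27 - 13×2
  ... = 2×(-13) + 27×(1)
Scale by 1315: one solution is (-17095, 1315). Reduce p mod 27: (23, 47).
General: p = 23 + 27t, q = 47 - 2t.
p ≥ 0 ⇒ t ≥ 0; q ≥ 0 ⇒ t ≤ 23. So t ∈ [0, 23]: 24 solutions.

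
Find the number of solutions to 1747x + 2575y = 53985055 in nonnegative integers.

gcd(2575, 1747) = 1.
By Bézout, 1747×(283) + 2575×(-192) = 1.
One solution: (2015, 19598).
General: x = 2015 + 2575t, y = 19598 - 1747t.
x ≥ 0 ⇒ t ≥ 0; y ≥ 0 ⇒ t ≤ 11. So t ∈ [0, 11]: 12 solutions.

12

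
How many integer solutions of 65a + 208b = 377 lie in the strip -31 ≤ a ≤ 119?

gcd(208, 65) = 13  (208 = 3*65 + 13, 65 = 5*13).
Back-substituting, 65*(-3) + 208*(1) = 13.
Scale by 29: particular solution (-87, 29); reduce a mod 16: (9, -1).
General solution: a = 9 + 16t, b = -1 - 5t for integer t.
-31 ≤ 9 + 16t ≤ 119 gives t ∈ [-2, 6], which is 9 values.

9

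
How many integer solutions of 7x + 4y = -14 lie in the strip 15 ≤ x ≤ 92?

19

gcd(7, 4) = 1  (7 = 1×4 + 3, 4 = 1×3 + 1, 3 = 3×1).
Back-substituting, 7×(-1) + 4×(2) = 1.
Scale by -14: particular solution (14, -28); reduce x mod 4: (2, -7).
General solution: x = 2 + 4t, y = -7 - 7t for integer t.
15 ≤ 2 + 4t ≤ 92 gives t ∈ [4, 22], which is 19 values.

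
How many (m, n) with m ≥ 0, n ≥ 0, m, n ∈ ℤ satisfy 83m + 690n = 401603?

gcd(690, 83) = 1.
By Bézout, 83·(-133) + 690·(16) = 1.
One solution: (391, 535).
General: m = 391 + 690t, n = 535 - 83t.
m ≥ 0 ⇒ t ≥ 0; n ≥ 0 ⇒ t ≤ 6. So t ∈ [0, 6]: 7 solutions.

7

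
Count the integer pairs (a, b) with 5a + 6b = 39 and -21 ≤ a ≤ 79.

gcd(6, 5):
  6 = 1×5 + 1
  5 = 5×1
so gcd(6, 5) = 1.
Back-substitute for Bézout coefficients:
  1 = 6 - 1×5
  ... = 5×(-1) + 6×(1)
Scale by 39: particular solution (-39, 39); reduce a mod 6: (3, 4).
General solution: a = 3 + 6t, b = 4 - 5t for integer t.
-21 ≤ 3 + 6t ≤ 79 gives t ∈ [-4, 12], which is 17 values.

17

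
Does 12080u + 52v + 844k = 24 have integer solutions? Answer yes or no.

gcd(12080, 52) = 4  (12080 = 232*52 + 16, 52 = 3*16 + 4, 16 = 4*4).
gcd(4, 844) = 4.
4 divides 24, so integer solutions exist.

yes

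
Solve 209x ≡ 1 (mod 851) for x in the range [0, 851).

794

gcd(851, 209) = 1  (851 = 4×209 + 15, 209 = 13×15 + 14, 15 = 1×14 + 1, 14 = 14×1).
Back-substituting, 209×(-57) + 851×(14) = 1.
So 209×-57 ≡ 1 (mod 851), and -57 mod 851 = 794.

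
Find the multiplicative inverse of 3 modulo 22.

gcd(22, 3) = 1.
By Bézout, 3×(-7) + 22×(1) = 1.
So 3×-7 ≡ 1 (mod 22), and -7 mod 22 = 15.

15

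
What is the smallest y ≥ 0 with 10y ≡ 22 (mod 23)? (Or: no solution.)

16

gcd(23, 10) = 1  (23 = 2·10 + 3, 10 = 3·3 + 1, 3 = 3·1).
1 divides 22, so solutions exist.
Back-substituting, 10·(7) + 23·(-3) = 1.
So 10·(7) ≡ 1 (mod 23); multiply by 22: y ≡ 154 (mod 23).
Smallest nonnegative: y = 154 mod 23 = 16.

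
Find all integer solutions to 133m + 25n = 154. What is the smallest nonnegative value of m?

13

gcd(133, 25) = 1.
1 divides 154, so solutions exist.
By Bézout, 133·(-3) + 25·(16) = 1.
Scale by 154/1 = 154: (m₀, n₀) = (-462, 2464).
General solution: m = -462 + 25t, n = 2464 - 133t for integer t.
m ≥ 0: smallest is -462 mod 25 = 13 (at t = 19), with n = -63.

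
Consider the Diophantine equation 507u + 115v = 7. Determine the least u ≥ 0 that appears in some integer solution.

gcd(507, 115) = 1  (507 = 4*115 + 47, 115 = 2*47 + 21, 47 = 2*21 + 5, 21 = 4*5 + 1, 5 = 5*1).
1 divides 7, so solutions exist.
Back-substituting, 507*(-22) + 115*(97) = 1.
Scale by 7/1 = 7: (u₀, v₀) = (-154, 679).
General solution: u = -154 + 115t, v = 679 - 507t for integer t.
u ≥ 0: smallest is -154 mod 115 = 76 (at t = 2), with v = -335.

76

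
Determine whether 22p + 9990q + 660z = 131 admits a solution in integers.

no

gcd(9990, 22) = 2  (9990 = 454·22 + 2, 22 = 11·2).
gcd(2, 660) = 2.
2 does not divide 131 (remainder 1), so no integer solutions.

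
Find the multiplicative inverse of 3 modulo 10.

7

gcd(10, 3) = 1  (10 = 3·3 + 1, 3 = 3·1).
Back-substituting, 3·(-3) + 10·(1) = 1.
So 3·-3 ≡ 1 (mod 10), and -3 mod 10 = 7.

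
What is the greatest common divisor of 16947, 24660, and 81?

9

gcd(24660, 16947):
  24660 = 1·16947 + 7713
  16947 = 2·7713 + 1521
  7713 = 5·1521 + 108
  1521 = 14·108 + 9
  108 = 12·9
so gcd(24660, 16947) = 9.
gcd(9, 81) = 9.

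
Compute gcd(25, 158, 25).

gcd(158, 25) = 1.
gcd(1, 25) = 1.

1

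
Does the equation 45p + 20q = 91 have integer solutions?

no

gcd(45, 20) = 5  (45 = 2×20 + 5, 20 = 4×5).
5 does not divide 91 (remainder 1), so no integer solutions.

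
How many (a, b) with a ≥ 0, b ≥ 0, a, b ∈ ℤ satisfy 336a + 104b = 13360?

3

gcd(336, 104) = 8  (336 = 3×104 + 24, 104 = 4×24 + 8, 24 = 3×8).
Back-substituting, 336×(-4) + 104×(13) = 8.
Scale by 1670: one solution is (-6680, 21710). Reduce a mod 13: (2, 122).
General: a = 2 + 13t, b = 122 - 42t.
a ≥ 0 ⇒ t ≥ 0; b ≥ 0 ⇒ t ≤ 2. So t ∈ [0, 2]: 3 solutions.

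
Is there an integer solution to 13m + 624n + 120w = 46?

yes

gcd(624, 13) = 13.
gcd(13, 120) = 1.
1 divides 46, so integer solutions exist.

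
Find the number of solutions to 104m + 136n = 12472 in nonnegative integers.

7

gcd(136, 104) = 8  (136 = 1×104 + 32, 104 = 3×32 + 8, 32 = 4×8).
Back-substituting, 104×(4) + 136×(-3) = 8.
Scale by 1559: one solution is (6236, -4677). Reduce m mod 17: (14, 81).
General: m = 14 + 17t, n = 81 - 13t.
m ≥ 0 ⇒ t ≥ 0; n ≥ 0 ⇒ t ≤ 6. So t ∈ [0, 6]: 7 solutions.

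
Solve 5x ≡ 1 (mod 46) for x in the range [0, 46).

gcd(46, 5) = 1  (46 = 9·5 + 1, 5 = 5·1).
Back-substituting, 5·(-9) + 46·(1) = 1.
So 5·-9 ≡ 1 (mod 46), and -9 mod 46 = 37.

37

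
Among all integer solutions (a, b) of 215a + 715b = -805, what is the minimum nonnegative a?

106

gcd(715, 215) = 5.
5 divides -805, so solutions exist.
By Bézout, 215×(10) + 715×(-3) = 5.
Scale by -805/5 = -161: (a₀, b₀) = (-1610, 483).
General solution: a = -1610 + 143t, b = 483 - 43t for integer t.
a ≥ 0: smallest is -1610 mod 143 = 106 (at t = 12), with b = -33.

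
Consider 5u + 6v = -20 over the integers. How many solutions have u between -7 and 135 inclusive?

24

gcd(6, 5):
  6 = 1*5 + 1
  5 = 5*1
so gcd(6, 5) = 1.
Back-substitute for Bézout coefficients:
  1 = 6 - 1*5
  ... = 5*(-1) + 6*(1)
Scale by -20: particular solution (20, -20); reduce u mod 6: (2, -5).
General solution: u = 2 + 6t, v = -5 - 5t for integer t.
-7 ≤ 2 + 6t ≤ 135 gives t ∈ [-1, 22], which is 24 values.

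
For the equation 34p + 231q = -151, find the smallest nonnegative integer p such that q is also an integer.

gcd(231, 34) = 1.
1 divides -151, so solutions exist.
By Bézout, 34*(34) + 231*(-5) = 1.
Scale by -151/1 = -151: (p₀, q₀) = (-5134, 755).
General solution: p = -5134 + 231t, q = 755 - 34t for integer t.
p ≥ 0: smallest is -5134 mod 231 = 179 (at t = 23), with q = -27.

179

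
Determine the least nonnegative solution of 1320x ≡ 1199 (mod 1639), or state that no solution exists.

gcd(1639, 1320) = 11  (1639 = 1·1320 + 319, 1320 = 4·319 + 44, 319 = 7·44 + 11, 44 = 4·11).
11 divides 1199, so solutions exist.
Back-substituting, 1320·(-36) + 1639·(29) = 11.
So 1320·(-36) ≡ 11 (mod 1639); multiply by 109: x ≡ -3924 (mod 149).
Smallest nonnegative: x = -3924 mod 149 = 99.

99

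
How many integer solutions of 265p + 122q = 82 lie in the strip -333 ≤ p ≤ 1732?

17

gcd(265, 122):
  265 = 2·122 + 21
  122 = 5·21 + 17
  21 = 1·17 + 4
  17 = 4·4 + 1
  4 = 4·1
so gcd(265, 122) = 1.
Back-substitute for Bézout coefficients:
  1 = 17 - 4·4
  ... = 265·(-29) + 122·(63)
Scale by 82: particular solution (-2378, 5166); reduce p mod 122: (62, -134).
General solution: p = 62 + 122t, q = -134 - 265t for integer t.
-333 ≤ 62 + 122t ≤ 1732 gives t ∈ [-3, 13], which is 17 values.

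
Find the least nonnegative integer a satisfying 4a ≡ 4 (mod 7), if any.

1

gcd(7, 4):
  7 = 1×4 + 3
  4 = 1×3 + 1
  3 = 3×1
so gcd(7, 4) = 1.
1 divides 4, so solutions exist.
Back-substitute for Bézout coefficients:
  1 = 4 - 1×3
  ... = 4×(2) + 7×(-1)
So 4×(2) ≡ 1 (mod 7); multiply by 4: a ≡ 8 (mod 7).
Smallest nonnegative: a = 8 mod 7 = 1.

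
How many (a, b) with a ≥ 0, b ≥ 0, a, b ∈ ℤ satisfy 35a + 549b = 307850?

16

gcd(549, 35) = 1  (549 = 15*35 + 24, 35 = 1*24 + 11, 24 = 2*11 + 2, 11 = 5*2 + 1, 2 = 2*1).
Back-substituting, 35*(251) + 549*(-16) = 1.
Scale by 307850: one solution is (77270350, -4925600). Reduce a mod 549: (247, 545).
General: a = 247 + 549t, b = 545 - 35t.
a ≥ 0 ⇒ t ≥ 0; b ≥ 0 ⇒ t ≤ 15. So t ∈ [0, 15]: 16 solutions.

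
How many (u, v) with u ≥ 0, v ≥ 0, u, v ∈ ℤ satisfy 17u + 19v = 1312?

gcd(19, 17) = 1.
By Bézout, 17*(9) + 19*(-8) = 1.
One solution: (9, 61).
General: u = 9 + 19t, v = 61 - 17t.
u ≥ 0 ⇒ t ≥ 0; v ≥ 0 ⇒ t ≤ 3. So t ∈ [0, 3]: 4 solutions.

4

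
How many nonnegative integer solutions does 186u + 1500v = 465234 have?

10

gcd(1500, 186) = 6.
By Bézout, 186*(121) + 1500*(-15) = 6.
One solution: (219, 283).
General: u = 219 + 250t, v = 283 - 31t.
u ≥ 0 ⇒ t ≥ 0; v ≥ 0 ⇒ t ≤ 9. So t ∈ [0, 9]: 10 solutions.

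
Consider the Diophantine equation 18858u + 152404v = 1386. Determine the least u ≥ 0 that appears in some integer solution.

7613

gcd(152404, 18858) = 14.
14 divides 1386, so solutions exist.
By Bézout, 18858*(5245) + 152404*(-649) = 14.
Scale by 1386/14 = 99: (u₀, v₀) = (519255, -64251).
General solution: u = 519255 + 10886t, v = -64251 - 1347t for integer t.
u ≥ 0: smallest is 519255 mod 10886 = 7613 (at t = -47), with v = -942.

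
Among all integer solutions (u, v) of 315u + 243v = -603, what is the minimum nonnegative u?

22

gcd(315, 243) = 9.
9 divides -603, so solutions exist.
By Bézout, 315*(-10) + 243*(13) = 9.
Scale by -603/9 = -67: (u₀, v₀) = (670, -871).
General solution: u = 670 + 27t, v = -871 - 35t for integer t.
u ≥ 0: smallest is 670 mod 27 = 22 (at t = -24), with v = -31.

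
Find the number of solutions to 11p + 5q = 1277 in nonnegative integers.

23

gcd(11, 5) = 1  (11 = 2·5 + 1, 5 = 5·1).
Back-substituting, 11·(1) + 5·(-2) = 1.
Scale by 1277: one solution is (1277, -2554). Reduce p mod 5: (2, 251).
General: p = 2 + 5t, q = 251 - 11t.
p ≥ 0 ⇒ t ≥ 0; q ≥ 0 ⇒ t ≤ 22. So t ∈ [0, 22]: 23 solutions.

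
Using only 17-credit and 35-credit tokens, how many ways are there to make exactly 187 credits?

Need nonnegative integers with 17j + 35k = 187.
gcd(17, 35) = 1, and 17·(-2) + 35·(1) = 1.
So (j₀, k₀) = (-374, 187); general j = -374 + 35t, k = 187 - 17t.
j ≥ 0 ⇒ t ≥ 11; k ≥ 0 ⇒ t ≤ 11. That's 1 value of t.

1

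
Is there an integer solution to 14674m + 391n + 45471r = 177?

gcd(14674, 391):
  14674 = 37·391 + 207
  391 = 1·207 + 184
  207 = 1·184 + 23
  184 = 8·23
so gcd(14674, 391) = 23.
gcd(23, 45471) = 23.
23 does not divide 177 (remainder 16), so no integer solutions.

no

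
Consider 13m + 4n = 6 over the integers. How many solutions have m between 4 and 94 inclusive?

23

gcd(13, 4) = 1.
By Bézout, 13×(1) + 4×(-3) = 1.
Particular solution: (2, -5).
General solution: m = 2 + 4t, n = -5 - 13t for integer t.
4 ≤ 2 + 4t ≤ 94 gives t ∈ [1, 23], which is 23 values.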